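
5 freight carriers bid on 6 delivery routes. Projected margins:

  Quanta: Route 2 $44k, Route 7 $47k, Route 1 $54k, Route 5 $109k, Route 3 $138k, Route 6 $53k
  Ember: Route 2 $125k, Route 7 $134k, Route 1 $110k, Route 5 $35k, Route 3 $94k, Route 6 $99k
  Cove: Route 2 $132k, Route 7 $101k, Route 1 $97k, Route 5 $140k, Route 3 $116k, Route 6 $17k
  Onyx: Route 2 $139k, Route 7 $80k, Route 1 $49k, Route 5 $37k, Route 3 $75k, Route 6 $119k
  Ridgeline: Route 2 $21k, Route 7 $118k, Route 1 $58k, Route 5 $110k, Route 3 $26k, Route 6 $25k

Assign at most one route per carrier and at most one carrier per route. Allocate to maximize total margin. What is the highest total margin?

This is a one-to-one assignment (maximum-weight bipartite matching).
Optimal: Quanta→Route 3 ($138k), Ember→Route 1 ($110k), Cove→Route 5 ($140k), Onyx→Route 2 ($139k), Ridgeline→Route 7 ($118k) — total 138+110+140+139+118 = $645k.
Max-entry greedy (repeatedly take the single best remaining cell) gives $609k, worse by 36.
Next-best assignment: Quanta→Route 3, Ember→Route 2, Cove→Route 5, Onyx→Route 6, Ridgeline→Route 7 = $640k.
Swapping Ridgeline↔Onyx (Ridgeline→Route 2 $21k, Onyx→Route 7 $80k) loses 156.

Max total: $645k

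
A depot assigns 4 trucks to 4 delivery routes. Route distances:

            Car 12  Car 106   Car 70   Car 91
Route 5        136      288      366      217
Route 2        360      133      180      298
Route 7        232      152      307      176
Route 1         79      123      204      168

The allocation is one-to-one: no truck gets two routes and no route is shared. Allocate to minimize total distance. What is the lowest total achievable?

Optimal: Car 12→Route 5 (136 km), Car 106→Route 1 (123 km), Car 70→Route 2 (180 km), Car 91→Route 7 (176 km) — total 136+123+180+176 = 615 km.
Row-greedy (each truck in turn takes its cheapest remaining route) gives 736 km, worse by 121.
Every other assignment is strictly worse.

Min total: 615 km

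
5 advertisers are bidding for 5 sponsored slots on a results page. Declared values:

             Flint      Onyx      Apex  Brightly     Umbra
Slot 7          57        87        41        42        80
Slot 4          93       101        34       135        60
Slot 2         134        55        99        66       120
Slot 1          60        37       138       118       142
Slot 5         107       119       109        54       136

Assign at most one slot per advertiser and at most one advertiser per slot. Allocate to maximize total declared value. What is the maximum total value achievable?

Optimal: Flint→Slot 2 ($134), Onyx→Slot 7 ($87), Apex→Slot 1 ($138), Brightly→Slot 4 ($135), Umbra→Slot 5 ($136) — total 134+87+138+135+136 = $630.
Column-greedy (each slot in turn goes to its best remaining advertiser) gives $607, worse by 23.
Next-best assignment: Flint→Slot 2, Onyx→Slot 7, Apex→Slot 5, Brightly→Slot 4, Umbra→Slot 1 = $607.

Maximum total: $630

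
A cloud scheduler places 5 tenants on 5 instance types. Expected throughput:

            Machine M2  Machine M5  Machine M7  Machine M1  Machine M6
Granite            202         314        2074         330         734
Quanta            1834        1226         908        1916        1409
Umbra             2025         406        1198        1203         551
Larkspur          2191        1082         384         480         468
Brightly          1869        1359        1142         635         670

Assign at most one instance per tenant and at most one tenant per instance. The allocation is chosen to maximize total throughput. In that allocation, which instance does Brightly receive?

Treat this as an assignment problem: match each tenant to one instance.
Optimal: Granite→Machine M7 (2074 ops/s), Quanta→Machine M6 (1409 ops/s), Umbra→Machine M1 (1203 ops/s), Larkspur→Machine M2 (2191 ops/s), Brightly→Machine M5 (1359 ops/s) — total 2074+1409+1203+2191+1359 = 8236 ops/s.
Row-greedy (each tenant in turn takes its best remaining instance) gives 7767 ops/s, worse by 469.
Next-best assignment: Granite→Machine M7, Quanta→Machine M1, Umbra→Machine M6, Larkspur→Machine M2, Brightly→Machine M5 = 8091 ops/s.
Every other assignment is strictly worse.
Brightly's own top instance is Machine M2 (1869 ops/s), but forcing Brightly→Machine M2 and reassigning the rest optimally gives only 7637 ops/s — worse by 599.

Brightly receives Machine M5.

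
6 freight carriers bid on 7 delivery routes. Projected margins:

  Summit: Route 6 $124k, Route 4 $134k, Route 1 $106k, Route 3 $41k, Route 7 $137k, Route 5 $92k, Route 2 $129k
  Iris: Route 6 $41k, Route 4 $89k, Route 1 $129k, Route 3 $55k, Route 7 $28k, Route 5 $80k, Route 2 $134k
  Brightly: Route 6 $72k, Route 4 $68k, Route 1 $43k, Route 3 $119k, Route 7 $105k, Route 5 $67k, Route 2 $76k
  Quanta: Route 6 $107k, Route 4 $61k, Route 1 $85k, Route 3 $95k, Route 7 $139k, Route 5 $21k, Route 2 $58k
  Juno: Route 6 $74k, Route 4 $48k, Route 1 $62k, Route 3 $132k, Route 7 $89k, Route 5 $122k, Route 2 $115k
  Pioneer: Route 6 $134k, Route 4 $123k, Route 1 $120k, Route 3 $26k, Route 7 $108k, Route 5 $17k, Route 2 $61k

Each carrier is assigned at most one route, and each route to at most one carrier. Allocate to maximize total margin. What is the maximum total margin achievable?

Maximum total: $782k

Optimal: Summit→Route 4 ($134k), Iris→Route 2 ($134k), Brightly→Route 3 ($119k), Quanta→Route 7 ($139k), Juno→Route 5 ($122k), Pioneer→Route 6 ($134k) — total 134+134+119+139+122+134 = $782k.
Max-entry greedy (repeatedly take the single best remaining cell) gives $740k, worse by 42.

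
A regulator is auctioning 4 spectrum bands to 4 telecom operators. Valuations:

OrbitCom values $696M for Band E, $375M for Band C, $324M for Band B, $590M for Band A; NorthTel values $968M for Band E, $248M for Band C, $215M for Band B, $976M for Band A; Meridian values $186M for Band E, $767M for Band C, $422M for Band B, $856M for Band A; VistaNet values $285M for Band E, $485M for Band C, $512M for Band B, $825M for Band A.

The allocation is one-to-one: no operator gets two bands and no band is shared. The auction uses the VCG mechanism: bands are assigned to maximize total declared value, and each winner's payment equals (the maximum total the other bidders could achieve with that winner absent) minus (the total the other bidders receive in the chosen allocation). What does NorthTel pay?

NorthTel pays $313M.

Efficient allocation: OrbitCom→Band E ($696M), NorthTel→Band A ($976M), Meridian→Band C ($767M), VistaNet→Band B ($512M); total welfare W = $2951M.
NorthTel receives Band A at value $976M, so the others get W − 976 = $1975M.
Without NorthTel: best allocation of the remaining 3 bidders over all 4 bands is OrbitCom→Band E ($696M), Meridian→Band C ($767M), VistaNet→Band A ($825M), total $2288M.
VCG payment = (others' best without NorthTel) − (others' welfare with NorthTel) = 2288 − 1975 = $313M.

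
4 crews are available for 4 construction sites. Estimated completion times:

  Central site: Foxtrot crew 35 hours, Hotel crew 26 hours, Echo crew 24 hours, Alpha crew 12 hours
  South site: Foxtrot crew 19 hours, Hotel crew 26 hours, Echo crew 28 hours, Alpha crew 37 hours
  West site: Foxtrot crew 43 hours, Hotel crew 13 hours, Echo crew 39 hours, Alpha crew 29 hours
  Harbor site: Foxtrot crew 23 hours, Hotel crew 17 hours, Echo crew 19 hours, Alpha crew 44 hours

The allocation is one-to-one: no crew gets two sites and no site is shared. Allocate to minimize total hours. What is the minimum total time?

Min total: 63 hours

Optimal: Foxtrot crew→South site (19 hours), Hotel crew→West site (13 hours), Echo crew→Harbor site (19 hours), Alpha crew→Central site (12 hours) — total 19+13+19+12 = 63 hours.
Next-best assignment: Foxtrot crew→Harbor site, Hotel crew→West site, Echo crew→South site, Alpha crew→Central site = 76 hours.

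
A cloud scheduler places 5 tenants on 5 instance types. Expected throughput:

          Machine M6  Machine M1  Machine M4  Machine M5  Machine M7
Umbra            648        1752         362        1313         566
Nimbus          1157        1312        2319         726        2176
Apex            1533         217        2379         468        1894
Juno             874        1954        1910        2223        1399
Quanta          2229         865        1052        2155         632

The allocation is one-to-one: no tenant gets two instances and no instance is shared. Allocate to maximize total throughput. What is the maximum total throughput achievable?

Optimal: Umbra→Machine M1 (1752 ops/s), Nimbus→Machine M7 (2176 ops/s), Apex→Machine M4 (2379 ops/s), Juno→Machine M5 (2223 ops/s), Quanta→Machine M6 (2229 ops/s) — total 1752+2176+2379+2223+2229 = 10759 ops/s.
Row-greedy (each tenant in turn takes its best remaining instance) gives 10417 ops/s, worse by 342.
Next-best assignment: Umbra→Machine M1, Nimbus→Machine M4, Apex→Machine M7, Juno→Machine M5, Quanta→Machine M6 = 10417 ops/s.
Checked against all permutations: 10759 ops/s is optimal.

Maximum total: 10759 ops/s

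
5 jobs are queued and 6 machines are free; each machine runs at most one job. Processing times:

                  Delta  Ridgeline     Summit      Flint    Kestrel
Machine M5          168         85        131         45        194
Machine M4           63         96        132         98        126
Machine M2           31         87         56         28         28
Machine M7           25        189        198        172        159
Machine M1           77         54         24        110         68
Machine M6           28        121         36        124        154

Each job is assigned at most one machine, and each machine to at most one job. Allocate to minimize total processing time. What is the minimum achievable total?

Optimal: Delta→Machine M7 (25 min), Ridgeline→Machine M1 (54 min), Summit→Machine M6 (36 min), Flint→Machine M5 (45 min), Kestrel→Machine M2 (28 min) — total 25+54+36+45+28 = 188 min.
Next-best assignment: Delta→Machine M7, Ridgeline→Machine M4, Summit→Machine M1, Flint→Machine M5, Kestrel→Machine M2 = 218 min.
No other one-to-one assignment undercuts 188 min.

Minimum total: 188 min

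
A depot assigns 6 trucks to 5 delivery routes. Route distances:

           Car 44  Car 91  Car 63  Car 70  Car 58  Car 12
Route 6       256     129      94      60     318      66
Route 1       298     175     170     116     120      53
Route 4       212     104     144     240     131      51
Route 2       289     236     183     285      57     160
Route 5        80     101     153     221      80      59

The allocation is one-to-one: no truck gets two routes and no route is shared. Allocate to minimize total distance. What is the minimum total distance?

Optimal: Car 70→Route 6 (60 km), Car 12→Route 1 (53 km), Car 91→Route 4 (104 km), Car 58→Route 2 (57 km), Car 44→Route 5 (80 km) — total 60+53+104+57+80 = 354 km.
Row-greedy (each truck in turn takes its cheapest remaining route) gives 451 km, worse by 97.
Every other assignment is strictly worse.

Minimum total: 354 km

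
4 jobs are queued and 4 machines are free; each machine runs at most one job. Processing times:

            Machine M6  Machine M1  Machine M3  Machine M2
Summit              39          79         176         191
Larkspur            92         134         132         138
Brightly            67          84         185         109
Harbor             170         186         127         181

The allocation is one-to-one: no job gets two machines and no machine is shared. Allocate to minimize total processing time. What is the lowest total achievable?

Treat this as an assignment problem: match each job to one machine.
Optimal: Summit→Machine M6 (39 min), Larkspur→Machine M2 (138 min), Brightly→Machine M1 (84 min), Harbor→Machine M3 (127 min) — total 39+138+84+127 = 388 min.
Row-greedy (each job in turn takes its cheapest remaining machine) gives 436 min, worse by 48.
Checked against all permutations: 388 min is optimal.

Minimum total: 388 min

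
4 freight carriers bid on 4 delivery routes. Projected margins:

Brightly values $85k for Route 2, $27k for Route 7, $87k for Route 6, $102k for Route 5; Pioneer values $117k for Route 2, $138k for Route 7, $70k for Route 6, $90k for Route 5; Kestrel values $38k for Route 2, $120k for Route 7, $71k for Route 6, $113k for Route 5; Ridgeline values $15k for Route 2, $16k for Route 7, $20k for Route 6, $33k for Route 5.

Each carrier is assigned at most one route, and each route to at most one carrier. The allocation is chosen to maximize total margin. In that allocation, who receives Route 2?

This is a one-to-one assignment (maximum-weight bipartite matching).
Optimal: Brightly→Route 5 ($102k), Pioneer→Route 2 ($117k), Kestrel→Route 7 ($120k), Ridgeline→Route 6 ($20k) — total 102+117+120+20 = $359k.
Row-greedy (each carrier in turn takes its best remaining route) gives $326k, worse by 33.
Next-best assignment: Brightly→Route 6, Pioneer→Route 2, Kestrel→Route 7, Ridgeline→Route 5 = $357k.
Swapping Pioneer↔Brightly (Pioneer→Route 5 $90k, Brightly→Route 2 $85k) loses 44.
Pioneer's own top route is Route 7 ($138k), but forcing Pioneer→Route 7 and reassigning the rest optimally gives only $356k — worse by 3.

Pioneer receives Route 2.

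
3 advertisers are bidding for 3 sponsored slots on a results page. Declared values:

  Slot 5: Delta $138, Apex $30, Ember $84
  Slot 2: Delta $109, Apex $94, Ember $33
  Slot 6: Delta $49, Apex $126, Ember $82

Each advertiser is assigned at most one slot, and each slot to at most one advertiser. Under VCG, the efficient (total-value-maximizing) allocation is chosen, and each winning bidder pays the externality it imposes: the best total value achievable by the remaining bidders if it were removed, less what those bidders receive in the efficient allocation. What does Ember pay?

Ember pays $29.

Efficient allocation: Delta→Slot 2 ($109), Apex→Slot 6 ($126), Ember→Slot 5 ($84); total welfare W = $319.
Ember receives Slot 5 at value $84, so the others get W − 84 = $235.
Without Ember: best allocation of the remaining 2 bidders over all 3 slots is Delta→Slot 5 ($138), Apex→Slot 6 ($126), total $264.
VCG payment = (others' best without Ember) − (others' welfare with Ember) = 264 − 235 = $29.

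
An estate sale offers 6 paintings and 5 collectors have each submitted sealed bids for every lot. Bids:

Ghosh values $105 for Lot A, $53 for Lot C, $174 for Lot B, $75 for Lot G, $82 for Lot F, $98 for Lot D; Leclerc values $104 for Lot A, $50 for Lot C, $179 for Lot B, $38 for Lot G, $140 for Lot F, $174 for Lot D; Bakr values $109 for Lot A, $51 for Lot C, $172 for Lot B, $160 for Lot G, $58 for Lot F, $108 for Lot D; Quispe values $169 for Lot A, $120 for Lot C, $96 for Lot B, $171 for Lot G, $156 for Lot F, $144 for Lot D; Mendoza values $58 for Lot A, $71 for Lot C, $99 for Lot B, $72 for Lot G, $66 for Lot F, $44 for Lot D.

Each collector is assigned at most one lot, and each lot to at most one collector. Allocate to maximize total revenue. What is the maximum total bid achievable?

Max total: $748

Optimal: Ghosh→Lot B ($174), Leclerc→Lot D ($174), Bakr→Lot G ($160), Quispe→Lot A ($169), Mendoza→Lot C ($71) — total 174+174+160+169+71 = $748.
Column-greedy (each lot in turn goes to its best remaining collector) gives $661, worse by 87.
Swapping Ghosh↔Mendoza (Ghosh→Lot C $53, Mendoza→Lot B $99) loses 93.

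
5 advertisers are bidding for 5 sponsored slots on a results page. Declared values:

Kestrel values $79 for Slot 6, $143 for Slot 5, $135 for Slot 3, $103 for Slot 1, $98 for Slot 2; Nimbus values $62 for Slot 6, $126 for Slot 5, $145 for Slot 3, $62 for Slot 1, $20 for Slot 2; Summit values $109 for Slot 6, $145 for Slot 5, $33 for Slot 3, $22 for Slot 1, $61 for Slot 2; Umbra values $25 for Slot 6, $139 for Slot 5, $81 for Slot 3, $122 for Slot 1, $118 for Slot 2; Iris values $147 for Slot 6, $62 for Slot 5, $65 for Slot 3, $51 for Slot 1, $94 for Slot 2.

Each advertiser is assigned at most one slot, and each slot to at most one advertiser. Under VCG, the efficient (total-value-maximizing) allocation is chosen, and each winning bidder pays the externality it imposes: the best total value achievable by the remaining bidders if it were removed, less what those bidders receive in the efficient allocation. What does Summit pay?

Summit pays $44.

Efficient allocation: Kestrel→Slot 1 ($103), Nimbus→Slot 3 ($145), Summit→Slot 5 ($145), Umbra→Slot 2 ($118), Iris→Slot 6 ($147); total welfare W = $658.
Summit receives Slot 5 at value $145, so the others get W − 145 = $513.
Without Summit: best allocation of the remaining 4 bidders over all 5 slots is Kestrel→Slot 5 ($143), Nimbus→Slot 3 ($145), Umbra→Slot 1 ($122), Iris→Slot 6 ($147), total $557.
VCG payment = (others' best without Summit) − (others' welfare with Summit) = 557 − 513 = $44.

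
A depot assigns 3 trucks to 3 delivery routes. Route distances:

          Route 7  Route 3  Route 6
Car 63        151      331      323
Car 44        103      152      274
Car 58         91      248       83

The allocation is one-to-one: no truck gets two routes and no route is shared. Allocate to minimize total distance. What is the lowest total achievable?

Minimum total: 386 km

This is a one-to-one assignment (minimum-cost bipartite matching).
Optimal: Car 63→Route 7 (151 km), Car 44→Route 3 (152 km), Car 58→Route 6 (83 km) — total 151+152+83 = 386 km.
Min-entry greedy (repeatedly take the single cheapest remaining cell) gives 517 km, worse by 131.
No other one-to-one assignment undercuts 386 km.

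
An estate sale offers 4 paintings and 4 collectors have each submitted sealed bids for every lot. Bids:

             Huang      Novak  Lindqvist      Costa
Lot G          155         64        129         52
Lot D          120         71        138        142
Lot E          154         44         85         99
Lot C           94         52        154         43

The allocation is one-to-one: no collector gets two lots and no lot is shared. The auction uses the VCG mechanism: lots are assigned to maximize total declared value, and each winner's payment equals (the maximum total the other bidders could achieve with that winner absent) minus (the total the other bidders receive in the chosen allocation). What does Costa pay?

Efficient allocation: Huang→Lot E ($154), Novak→Lot G ($64), Lindqvist→Lot C ($154), Costa→Lot D ($142); total welfare W = $514.
Costa receives Lot D at value $142, so the others get W − 142 = $372.
Without Costa: best allocation of the remaining 3 bidders over all 4 lots is Huang→Lot G ($155), Novak→Lot D ($71), Lindqvist→Lot C ($154), total $380.
VCG payment = (others' best without Costa) − (others' welfare with Costa) = 380 − 372 = $8.

Costa pays $8.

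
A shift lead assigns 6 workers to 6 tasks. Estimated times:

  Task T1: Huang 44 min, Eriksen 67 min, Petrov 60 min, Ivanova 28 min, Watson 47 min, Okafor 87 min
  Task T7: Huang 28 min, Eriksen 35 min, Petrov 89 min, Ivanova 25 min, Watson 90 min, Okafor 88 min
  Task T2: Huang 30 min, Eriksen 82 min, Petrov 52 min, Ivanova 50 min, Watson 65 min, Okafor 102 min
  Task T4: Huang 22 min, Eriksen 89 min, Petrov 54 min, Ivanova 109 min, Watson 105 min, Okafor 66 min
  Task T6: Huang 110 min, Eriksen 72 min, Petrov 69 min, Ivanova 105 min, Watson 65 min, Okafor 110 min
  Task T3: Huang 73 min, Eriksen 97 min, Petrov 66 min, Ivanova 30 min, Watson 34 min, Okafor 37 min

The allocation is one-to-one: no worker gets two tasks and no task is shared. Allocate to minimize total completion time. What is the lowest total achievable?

Min total: 239 min

Treat this as an assignment problem: match each worker to one task.
Optimal: Huang→Task T4 (22 min), Eriksen→Task T7 (35 min), Petrov→Task T2 (52 min), Ivanova→Task T1 (28 min), Watson→Task T6 (65 min), Okafor→Task T3 (37 min) — total 22+35+52+28+65+37 = 239 min.
Column-greedy (each task in turn goes to its cheapest remaining worker) gives 336 min, worse by 97.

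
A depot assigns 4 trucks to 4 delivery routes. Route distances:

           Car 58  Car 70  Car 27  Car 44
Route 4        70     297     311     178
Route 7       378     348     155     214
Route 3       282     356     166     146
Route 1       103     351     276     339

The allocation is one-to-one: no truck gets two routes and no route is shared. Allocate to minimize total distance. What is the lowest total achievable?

Optimal: Car 58→Route 1 (103 km), Car 70→Route 4 (297 km), Car 27→Route 7 (155 km), Car 44→Route 3 (146 km) — total 103+297+155+146 = 701 km.
Min-entry greedy (repeatedly take the single cheapest remaining cell) gives 722 km, worse by 21.
Next-best assignment: Car 58→Route 4, Car 70→Route 1, Car 27→Route 7, Car 44→Route 3 = 722 km.
No other one-to-one assignment undercuts 701 km.

Min total: 701 km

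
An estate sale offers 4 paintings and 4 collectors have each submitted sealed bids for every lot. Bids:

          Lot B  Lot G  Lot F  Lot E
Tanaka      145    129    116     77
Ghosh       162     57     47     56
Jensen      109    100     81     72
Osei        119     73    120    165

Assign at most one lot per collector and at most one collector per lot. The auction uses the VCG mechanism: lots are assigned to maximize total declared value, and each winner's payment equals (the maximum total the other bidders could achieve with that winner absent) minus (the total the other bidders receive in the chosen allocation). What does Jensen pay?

Jensen pays $13.

Efficient allocation: Tanaka→Lot F ($116), Ghosh→Lot B ($162), Jensen→Lot G ($100), Osei→Lot E ($165); total welfare W = $543.
Jensen receives Lot G at value $100, so the others get W − 100 = $443.
Without Jensen: best allocation of the remaining 3 bidders over all 4 lots is Tanaka→Lot G ($129), Ghosh→Lot B ($162), Osei→Lot E ($165), total $456.
VCG payment = (others' best without Jensen) − (others' welfare with Jensen) = 456 − 443 = $13.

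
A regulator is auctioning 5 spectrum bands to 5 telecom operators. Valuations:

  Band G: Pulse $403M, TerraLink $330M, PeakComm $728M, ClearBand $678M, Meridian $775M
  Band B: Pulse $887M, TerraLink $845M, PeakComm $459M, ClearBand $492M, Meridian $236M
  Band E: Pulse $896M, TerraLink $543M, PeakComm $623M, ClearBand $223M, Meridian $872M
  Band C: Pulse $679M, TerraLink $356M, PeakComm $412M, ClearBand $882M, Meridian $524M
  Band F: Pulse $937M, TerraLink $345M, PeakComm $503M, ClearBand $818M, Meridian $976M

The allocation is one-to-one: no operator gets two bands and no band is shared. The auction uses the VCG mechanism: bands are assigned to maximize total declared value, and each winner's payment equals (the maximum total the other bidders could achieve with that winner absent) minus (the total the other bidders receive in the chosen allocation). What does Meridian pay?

Efficient allocation: Pulse→Band E ($896M), TerraLink→Band B ($845M), PeakComm→Band G ($728M), ClearBand→Band C ($882M), Meridian→Band F ($976M); total welfare W = $4327M.
Meridian receives Band F at value $976M, so the others get W − 976 = $3351M.
Without Meridian: best allocation of the remaining 4 bidders over all 5 bands is Pulse→Band F ($937M), TerraLink→Band B ($845M), PeakComm→Band G ($728M), ClearBand→Band C ($882M), total $3392M.
VCG payment = (others' best without Meridian) − (others' welfare with Meridian) = 3392 − 3351 = $41M.

Meridian pays $41M.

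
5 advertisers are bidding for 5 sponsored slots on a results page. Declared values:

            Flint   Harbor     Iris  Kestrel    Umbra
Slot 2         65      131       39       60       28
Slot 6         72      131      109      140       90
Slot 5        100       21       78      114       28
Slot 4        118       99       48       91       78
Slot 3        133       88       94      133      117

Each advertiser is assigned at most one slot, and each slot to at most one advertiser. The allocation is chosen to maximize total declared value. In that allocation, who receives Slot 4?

Flint receives Slot 4.

This is the linear assignment problem.
Optimal: Flint→Slot 4 ($118), Harbor→Slot 2 ($131), Iris→Slot 6 ($109), Kestrel→Slot 5 ($114), Umbra→Slot 3 ($117) — total 118+131+109+114+117 = $589.
Column-greedy (each slot in turn goes to its best remaining advertiser) gives $543, worse by 46.
Next-best assignment: Flint→Slot 4, Harbor→Slot 2, Iris→Slot 5, Kestrel→Slot 6, Umbra→Slot 3 = $584.
Checked against all permutations: $589 is optimal.
Flint's own top slot is Slot 3 ($133), but forcing Flint→Slot 3 and reassigning the rest optimally gives only $565 — worse by 24.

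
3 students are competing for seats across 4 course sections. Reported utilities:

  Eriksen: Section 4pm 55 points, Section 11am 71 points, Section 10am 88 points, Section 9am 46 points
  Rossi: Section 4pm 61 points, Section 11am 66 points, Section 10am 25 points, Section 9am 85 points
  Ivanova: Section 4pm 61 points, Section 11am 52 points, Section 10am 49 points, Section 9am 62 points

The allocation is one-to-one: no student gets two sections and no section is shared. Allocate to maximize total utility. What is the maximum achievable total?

This is the linear assignment problem.
Optimal: Eriksen→Section 10am (88 points), Rossi→Section 9am (85 points), Ivanova→Section 4pm (61 points) — total 88+85+61 = 234 points.
Column-greedy (each section in turn goes to its best remaining student) gives 181 points, worse by 53.
Next-best assignment: Eriksen→Section 10am, Rossi→Section 9am, Ivanova→Section 11am = 225 points.
Swapping Eriksen↔Rossi (Eriksen→Section 9am 46 points, Rossi→Section 10am 25 points) loses 102.

Maximum total: 234 points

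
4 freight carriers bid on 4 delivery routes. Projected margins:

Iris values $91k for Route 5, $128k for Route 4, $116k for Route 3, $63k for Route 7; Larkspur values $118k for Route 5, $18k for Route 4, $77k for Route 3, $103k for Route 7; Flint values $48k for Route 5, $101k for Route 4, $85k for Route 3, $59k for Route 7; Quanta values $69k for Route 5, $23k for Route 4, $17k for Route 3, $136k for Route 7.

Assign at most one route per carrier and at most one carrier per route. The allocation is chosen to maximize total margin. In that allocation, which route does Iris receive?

This is a one-to-one assignment (maximum-weight bipartite matching).
Optimal: Iris→Route 3 ($116k), Larkspur→Route 5 ($118k), Flint→Route 4 ($101k), Quanta→Route 7 ($136k) — total 116+118+101+136 = $471k.
Row-greedy (each carrier in turn takes its best remaining route) gives $467k, worse by 4.
Swapping Quanta↔Flint (Quanta→Route 4 $23k, Flint→Route 7 $59k) loses 155.
Checked against all permutations: $471k is optimal.
Iris's own top route is Route 4 ($128k), but forcing Iris→Route 4 and reassigning the rest optimally gives only $467k — worse by 4.

Iris receives Route 3.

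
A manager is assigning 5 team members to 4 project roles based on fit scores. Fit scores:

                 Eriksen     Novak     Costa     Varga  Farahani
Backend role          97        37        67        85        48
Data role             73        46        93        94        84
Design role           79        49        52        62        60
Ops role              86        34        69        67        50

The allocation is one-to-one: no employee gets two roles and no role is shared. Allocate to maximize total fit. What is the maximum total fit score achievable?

Maximum total: 324 pts

Optimal: Varga→Backend role (85 pts), Costa→Data role (93 pts), Farahani→Design role (60 pts), Eriksen→Ops role (86 pts) — total 85+93+60+86 = 324 pts.
Row-greedy (each employee in turn takes its best remaining role) gives 306 pts, worse by 18.
Swapping Varga↔Farahani (Varga→Design role 62 pts, Farahani→Backend role 48 pts) loses 35.
No other one-to-one assignment exceeds 324 pts.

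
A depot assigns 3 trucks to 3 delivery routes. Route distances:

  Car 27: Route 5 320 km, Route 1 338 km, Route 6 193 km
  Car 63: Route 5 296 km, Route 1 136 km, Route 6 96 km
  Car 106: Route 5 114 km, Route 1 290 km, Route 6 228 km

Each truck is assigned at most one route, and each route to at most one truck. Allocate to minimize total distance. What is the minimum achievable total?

Min total: 443 km

This is a one-to-one assignment (minimum-cost bipartite matching).
Optimal: Car 27→Route 6 (193 km), Car 63→Route 1 (136 km), Car 106→Route 5 (114 km) — total 193+136+114 = 443 km.
Min-entry greedy (repeatedly take the single cheapest remaining cell) gives 548 km, worse by 105.
Next-best assignment: Car 27→Route 1, Car 63→Route 6, Car 106→Route 5 = 548 km.
Swapping Car 27↔Car 63 (Car 27→Route 1 338 km, Car 63→Route 6 96 km) adds 105.
Every other assignment is strictly worse.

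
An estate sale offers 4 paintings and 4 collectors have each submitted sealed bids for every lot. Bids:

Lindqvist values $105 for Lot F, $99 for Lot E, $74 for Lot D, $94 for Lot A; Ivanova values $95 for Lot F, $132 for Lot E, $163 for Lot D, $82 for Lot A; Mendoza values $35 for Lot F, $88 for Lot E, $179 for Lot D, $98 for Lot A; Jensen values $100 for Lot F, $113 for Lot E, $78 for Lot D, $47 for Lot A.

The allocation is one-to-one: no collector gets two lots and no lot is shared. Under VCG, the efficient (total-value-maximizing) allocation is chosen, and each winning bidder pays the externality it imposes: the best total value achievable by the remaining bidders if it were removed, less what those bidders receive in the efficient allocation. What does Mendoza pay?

Mendoza pays $55.

Efficient allocation: Lindqvist→Lot A ($94), Ivanova→Lot E ($132), Mendoza→Lot D ($179), Jensen→Lot F ($100); total welfare W = $505.
Mendoza receives Lot D at value $179, so the others get W − 179 = $326.
Without Mendoza: best allocation of the remaining 3 bidders over all 4 lots is Lindqvist→Lot F ($105), Ivanova→Lot D ($163), Jensen→Lot E ($113), total $381.
VCG payment = (others' best without Mendoza) − (others' welfare with Mendoza) = 381 − 326 = $55.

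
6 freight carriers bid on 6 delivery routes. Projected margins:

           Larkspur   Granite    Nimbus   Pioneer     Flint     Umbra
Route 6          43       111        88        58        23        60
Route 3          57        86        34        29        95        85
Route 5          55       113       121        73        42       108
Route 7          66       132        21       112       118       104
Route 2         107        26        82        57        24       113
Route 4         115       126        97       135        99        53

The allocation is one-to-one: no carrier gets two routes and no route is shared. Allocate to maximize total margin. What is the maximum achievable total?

Optimal: Larkspur→Route 2 ($107k), Granite→Route 6 ($111k), Nimbus→Route 5 ($121k), Pioneer→Route 4 ($135k), Flint→Route 7 ($118k), Umbra→Route 3 ($85k) — total 107+111+121+135+118+85 = $677k.
Column-greedy (each route in turn goes to its best remaining carrier) gives $667k, worse by 10.
Every other assignment is strictly worse.

Max total: $677k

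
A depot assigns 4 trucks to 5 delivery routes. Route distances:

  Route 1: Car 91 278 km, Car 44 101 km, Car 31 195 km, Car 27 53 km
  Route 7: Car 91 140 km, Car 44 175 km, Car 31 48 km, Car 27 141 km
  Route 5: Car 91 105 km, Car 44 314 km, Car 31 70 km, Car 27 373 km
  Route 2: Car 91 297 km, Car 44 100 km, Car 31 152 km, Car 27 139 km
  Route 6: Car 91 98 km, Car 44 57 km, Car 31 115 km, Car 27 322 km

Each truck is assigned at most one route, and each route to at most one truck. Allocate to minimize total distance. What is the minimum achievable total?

This is a one-to-one assignment (minimum-cost bipartite matching).
Optimal: Car 91→Route 5 (105 km), Car 44→Route 6 (57 km), Car 31→Route 7 (48 km), Car 27→Route 1 (53 km) — total 105+57+48+53 = 263 km.
Row-greedy (each truck in turn takes its cheapest remaining route) gives 299 km, worse by 36.

Min total: 263 km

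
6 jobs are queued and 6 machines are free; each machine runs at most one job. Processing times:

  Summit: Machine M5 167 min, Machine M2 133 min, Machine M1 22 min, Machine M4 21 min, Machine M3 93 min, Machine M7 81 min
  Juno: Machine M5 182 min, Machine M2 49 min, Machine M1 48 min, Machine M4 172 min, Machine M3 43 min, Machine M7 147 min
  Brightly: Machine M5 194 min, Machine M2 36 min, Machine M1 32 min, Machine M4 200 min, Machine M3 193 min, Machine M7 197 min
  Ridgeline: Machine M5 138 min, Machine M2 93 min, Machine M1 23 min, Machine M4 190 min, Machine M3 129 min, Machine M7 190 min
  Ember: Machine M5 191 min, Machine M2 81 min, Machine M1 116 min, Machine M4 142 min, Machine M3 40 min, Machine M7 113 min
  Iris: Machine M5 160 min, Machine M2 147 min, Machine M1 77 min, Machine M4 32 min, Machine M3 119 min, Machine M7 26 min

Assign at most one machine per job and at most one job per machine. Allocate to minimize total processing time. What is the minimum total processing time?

Minimum total: 306 min

Optimal: Summit→Machine M4 (21 min), Juno→Machine M2 (49 min), Brightly→Machine M1 (32 min), Ridgeline→Machine M5 (138 min), Ember→Machine M3 (40 min), Iris→Machine M7 (26 min) — total 21+49+32+138+40+26 = 306 min.
Row-greedy (each job in turn takes its cheapest remaining machine) gives 462 min, worse by 156.
Checked against all permutations: 306 min is optimal.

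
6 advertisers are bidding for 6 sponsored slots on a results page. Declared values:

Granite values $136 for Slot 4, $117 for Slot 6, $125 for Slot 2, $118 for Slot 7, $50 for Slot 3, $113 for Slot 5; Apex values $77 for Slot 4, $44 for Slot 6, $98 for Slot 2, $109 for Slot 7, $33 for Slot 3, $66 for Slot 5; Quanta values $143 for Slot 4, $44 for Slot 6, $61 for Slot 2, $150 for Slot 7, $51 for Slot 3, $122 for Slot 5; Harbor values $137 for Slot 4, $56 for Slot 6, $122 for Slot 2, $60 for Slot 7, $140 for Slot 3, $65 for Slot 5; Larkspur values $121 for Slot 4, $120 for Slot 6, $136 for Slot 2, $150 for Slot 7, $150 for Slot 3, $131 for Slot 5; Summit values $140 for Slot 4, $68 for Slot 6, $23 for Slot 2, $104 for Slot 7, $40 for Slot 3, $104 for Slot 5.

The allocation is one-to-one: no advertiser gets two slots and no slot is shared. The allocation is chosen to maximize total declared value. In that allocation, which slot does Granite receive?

Optimal: Granite→Slot 6 ($117), Apex→Slot 2 ($98), Quanta→Slot 7 ($150), Harbor→Slot 3 ($140), Larkspur→Slot 5 ($131), Summit→Slot 4 ($140) — total 117+98+150+140+131+140 = $776.
Column-greedy (each slot in turn goes to its best remaining advertiser) gives $741, worse by 35.
Every other assignment is strictly worse.
Granite's own top slot is Slot 4 ($136), but forcing Granite→Slot 4 and reassigning the rest optimally gives only $748 — worse by 28.

Granite receives Slot 6.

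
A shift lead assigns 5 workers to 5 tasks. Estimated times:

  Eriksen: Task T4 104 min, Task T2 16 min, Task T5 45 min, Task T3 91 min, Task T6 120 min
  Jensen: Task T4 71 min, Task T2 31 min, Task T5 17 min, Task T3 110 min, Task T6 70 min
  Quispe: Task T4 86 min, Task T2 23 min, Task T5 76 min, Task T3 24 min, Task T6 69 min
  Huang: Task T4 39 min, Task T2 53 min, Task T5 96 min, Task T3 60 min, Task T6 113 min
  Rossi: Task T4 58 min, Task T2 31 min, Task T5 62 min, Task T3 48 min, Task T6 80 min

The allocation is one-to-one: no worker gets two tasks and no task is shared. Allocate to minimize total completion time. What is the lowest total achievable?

This is the linear assignment problem.
Optimal: Eriksen→Task T2 (16 min), Jensen→Task T5 (17 min), Quispe→Task T3 (24 min), Huang→Task T4 (39 min), Rossi→Task T6 (80 min) — total 16+17+24+39+80 = 176 min.

Minimum total: 176 min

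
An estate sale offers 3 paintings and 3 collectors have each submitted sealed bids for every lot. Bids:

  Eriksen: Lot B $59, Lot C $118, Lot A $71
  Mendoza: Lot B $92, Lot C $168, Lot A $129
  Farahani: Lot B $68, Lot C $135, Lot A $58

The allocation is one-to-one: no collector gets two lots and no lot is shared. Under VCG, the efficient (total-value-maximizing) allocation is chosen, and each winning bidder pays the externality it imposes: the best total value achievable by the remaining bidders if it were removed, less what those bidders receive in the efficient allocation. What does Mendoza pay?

Mendoza pays $12.

Efficient allocation: Eriksen→Lot B ($59), Mendoza→Lot A ($129), Farahani→Lot C ($135); total welfare W = $323.
Mendoza receives Lot A at value $129, so the others get W − 129 = $194.
Without Mendoza: best allocation of the remaining 2 bidders over all 3 lots is Eriksen→Lot A ($71), Farahani→Lot C ($135), total $206.
VCG payment = (others' best without Mendoza) − (others' welfare with Mendoza) = 206 − 194 = $12.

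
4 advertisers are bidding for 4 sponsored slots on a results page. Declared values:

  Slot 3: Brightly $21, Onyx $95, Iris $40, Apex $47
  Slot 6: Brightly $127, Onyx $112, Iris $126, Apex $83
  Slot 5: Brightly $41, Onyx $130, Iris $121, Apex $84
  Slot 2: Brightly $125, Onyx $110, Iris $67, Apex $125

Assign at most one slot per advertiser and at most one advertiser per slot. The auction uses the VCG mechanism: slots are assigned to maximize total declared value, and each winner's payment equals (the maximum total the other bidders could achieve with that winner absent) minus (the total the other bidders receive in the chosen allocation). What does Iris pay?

Efficient allocation: Brightly→Slot 6 ($127), Onyx→Slot 3 ($95), Iris→Slot 5 ($121), Apex→Slot 2 ($125); total welfare W = $468.
Iris receives Slot 5 at value $121, so the others get W − 121 = $347.
Without Iris: best allocation of the remaining 3 bidders over all 4 slots is Brightly→Slot 6 ($127), Onyx→Slot 5 ($130), Apex→Slot 2 ($125), total $382.
VCG payment = (others' best without Iris) − (others' welfare with Iris) = 382 − 347 = $35.

Iris pays $35.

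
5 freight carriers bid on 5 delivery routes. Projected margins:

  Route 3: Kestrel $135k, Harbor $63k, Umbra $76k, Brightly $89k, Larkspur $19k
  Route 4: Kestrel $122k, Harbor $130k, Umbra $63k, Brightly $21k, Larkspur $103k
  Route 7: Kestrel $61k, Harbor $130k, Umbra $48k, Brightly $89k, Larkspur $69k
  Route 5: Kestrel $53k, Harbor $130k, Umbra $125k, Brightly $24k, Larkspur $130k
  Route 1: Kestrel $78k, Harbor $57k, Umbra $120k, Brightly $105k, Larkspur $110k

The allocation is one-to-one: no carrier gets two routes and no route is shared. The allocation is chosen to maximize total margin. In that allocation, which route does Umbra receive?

Umbra receives Route 1.

Optimal: Kestrel→Route 3 ($135k), Harbor→Route 4 ($130k), Umbra→Route 1 ($120k), Brightly→Route 7 ($89k), Larkspur→Route 5 ($130k) — total 135+130+120+89+130 = $604k.
Row-greedy (each carrier in turn takes its best remaining route) gives $564k, worse by 40.
Umbra's own top route is Route 5 ($125k), but forcing Umbra→Route 5 and reassigning the rest optimally gives only $598k — worse by 6.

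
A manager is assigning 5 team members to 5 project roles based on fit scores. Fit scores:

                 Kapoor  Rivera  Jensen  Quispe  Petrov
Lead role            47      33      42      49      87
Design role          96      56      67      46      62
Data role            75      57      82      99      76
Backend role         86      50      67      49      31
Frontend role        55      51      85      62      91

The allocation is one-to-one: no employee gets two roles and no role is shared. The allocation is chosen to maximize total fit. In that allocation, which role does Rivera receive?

Rivera receives Backend role.

Optimal: Kapoor→Design role (96 pts), Rivera→Backend role (50 pts), Jensen→Frontend role (85 pts), Quispe→Data role (99 pts), Petrov→Lead role (87 pts) — total 96+50+85+99+87 = 417 pts.
Column-greedy (each role in turn goes to its best remaining employee) gives 400 pts, worse by 17.
Rivera's own top role is Data role (57 pts), but forcing Rivera→Data role and reassigning the rest optimally gives only 374 pts — worse by 43.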